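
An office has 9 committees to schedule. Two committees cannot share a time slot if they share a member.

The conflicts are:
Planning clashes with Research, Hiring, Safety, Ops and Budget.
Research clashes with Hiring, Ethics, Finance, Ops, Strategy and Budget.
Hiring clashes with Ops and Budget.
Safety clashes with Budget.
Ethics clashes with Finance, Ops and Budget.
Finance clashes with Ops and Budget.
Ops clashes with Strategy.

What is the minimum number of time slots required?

Planning, Research, Hiring, Ops all conflict with each other, so at least 4 time slots are needed.
Using 4 time slots: Planning=3, Research=1, Hiring=4, Safety=1, Ethics=4, Finance=3, Ops=2, Strategy=3, Budget=2. Each listed conflict is separated.

4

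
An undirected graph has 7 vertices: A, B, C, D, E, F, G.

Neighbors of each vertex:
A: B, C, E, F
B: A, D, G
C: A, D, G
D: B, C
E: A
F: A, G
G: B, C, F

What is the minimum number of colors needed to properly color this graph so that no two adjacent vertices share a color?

F and G are adjacent, so at least 2 colors are needed.
One proper 2-coloring: A=1, B=2, C=2, D=1, E=2, F=2, G=1. Every edge joins two different colors.

2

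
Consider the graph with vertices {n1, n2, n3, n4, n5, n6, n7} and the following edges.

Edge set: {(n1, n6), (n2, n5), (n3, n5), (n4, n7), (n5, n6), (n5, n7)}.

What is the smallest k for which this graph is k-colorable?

n5 and n6 are adjacent, so at least 2 colors are needed.
2 colors suffice: color 1 → {n1, n4, n5}; color 2 → {n2, n3, n6, n7}. Every edge joins two different colors.

2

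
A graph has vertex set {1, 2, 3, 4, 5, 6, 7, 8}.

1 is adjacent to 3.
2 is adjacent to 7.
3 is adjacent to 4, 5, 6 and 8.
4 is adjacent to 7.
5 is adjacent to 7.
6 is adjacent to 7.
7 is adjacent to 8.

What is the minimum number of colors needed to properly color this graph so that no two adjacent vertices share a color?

4 and 7 are adjacent, so at least 2 colors are needed.
One proper 2-coloring: 1=b, 2=b, 3=a, 4=b, 5=b, 6=b, 7=a, 8=b. Each edge has distinct colors on its endpoints.

2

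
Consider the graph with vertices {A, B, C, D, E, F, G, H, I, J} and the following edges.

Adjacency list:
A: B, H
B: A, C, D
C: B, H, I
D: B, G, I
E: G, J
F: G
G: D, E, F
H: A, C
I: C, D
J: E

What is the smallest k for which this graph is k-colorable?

F and G are adjacent, so at least 2 colors are needed.
2 colors suffice: color red → {B, G, H, I, J}; color blue → {A, C, D, E, F}. Every edge joins two different colors.

2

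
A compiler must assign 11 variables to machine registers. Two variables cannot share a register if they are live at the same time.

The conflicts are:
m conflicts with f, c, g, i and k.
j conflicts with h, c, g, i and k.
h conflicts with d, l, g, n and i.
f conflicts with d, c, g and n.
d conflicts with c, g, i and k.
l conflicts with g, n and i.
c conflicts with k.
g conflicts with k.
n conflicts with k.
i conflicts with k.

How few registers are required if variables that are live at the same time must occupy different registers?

3

m, f, c are mutually in conflict, so at least 3 registers are needed.
Using 3 registers: m=3, j=3, h=2, f=2, d=3, l=3, c=1, g=1, n=1, i=1, k=2. Each listed conflict is separated.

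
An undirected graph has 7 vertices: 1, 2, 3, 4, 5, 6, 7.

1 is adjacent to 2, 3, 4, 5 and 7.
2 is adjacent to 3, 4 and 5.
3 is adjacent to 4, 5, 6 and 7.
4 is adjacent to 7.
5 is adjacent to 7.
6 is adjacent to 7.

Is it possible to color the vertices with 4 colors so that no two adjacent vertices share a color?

Yes

The chromatic number is 4. 1, 3, 4, 7 form a clique, so at least 4 colors are needed.
One proper 4-coloring: 1=green, 2=blue, 3=red, 4=yellow, 5=yellow, 6=green, 7=blue.
That is already a proper 4-coloring.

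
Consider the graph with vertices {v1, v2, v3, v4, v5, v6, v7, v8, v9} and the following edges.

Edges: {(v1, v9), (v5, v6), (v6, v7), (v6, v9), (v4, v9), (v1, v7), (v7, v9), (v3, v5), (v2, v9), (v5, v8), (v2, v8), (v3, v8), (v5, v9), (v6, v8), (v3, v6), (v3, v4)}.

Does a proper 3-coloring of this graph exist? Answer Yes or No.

v3, v5, v6, v8 are pairwise adjacent (a clique of size 4), so at least 4 colors are needed.
So 3 colors are not enough.

No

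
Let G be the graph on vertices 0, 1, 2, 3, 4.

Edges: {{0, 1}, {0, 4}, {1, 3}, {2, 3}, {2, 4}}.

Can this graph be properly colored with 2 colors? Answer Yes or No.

The cycle 3-2-4-0-1-3 has odd length 5, so it cannot be 2-colored; at least 3 colors are needed.
So 2 colors are not enough.

No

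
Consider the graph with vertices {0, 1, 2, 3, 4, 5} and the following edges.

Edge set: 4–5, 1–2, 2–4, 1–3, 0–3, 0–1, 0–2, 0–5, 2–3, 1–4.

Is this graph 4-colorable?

Yes

The chromatic number is 4. 0, 1, 2, 3 are pairwise adjacent (a clique of size 4), so at least 4 colors are needed.
One proper 4-coloring: 0=blue, 1=red, 2=green, 3=yellow, 4=blue, 5=red.
That is already a proper 4-coloring.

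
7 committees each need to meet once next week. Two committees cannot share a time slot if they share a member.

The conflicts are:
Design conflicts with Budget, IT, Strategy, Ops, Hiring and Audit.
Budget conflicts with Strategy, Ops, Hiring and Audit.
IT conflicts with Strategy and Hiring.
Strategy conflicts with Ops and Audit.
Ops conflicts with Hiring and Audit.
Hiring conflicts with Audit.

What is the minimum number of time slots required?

5

Design, Budget, Ops, Hiring, Audit all conflict with each other, so at least 5 time slots are needed.
Using 5 time slots: Design=1, Budget=4, IT=2, Strategy=3, Ops=2, Hiring=3, Audit=5. Every pair that conflicts lands in different time slots.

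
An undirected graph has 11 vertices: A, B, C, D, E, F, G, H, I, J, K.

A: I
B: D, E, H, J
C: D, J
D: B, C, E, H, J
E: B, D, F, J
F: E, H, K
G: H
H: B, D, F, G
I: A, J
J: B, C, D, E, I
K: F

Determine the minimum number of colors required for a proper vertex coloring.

B, D, E, J are mutually adjacent (a clique of size 4), so at least 4 colors are needed.
4 colors suffice: color red → {A, H, J, K}; color blue → {D, F, G, I}; color green → {C, E}; color yellow → {B}. Every edge joins two different colors.

4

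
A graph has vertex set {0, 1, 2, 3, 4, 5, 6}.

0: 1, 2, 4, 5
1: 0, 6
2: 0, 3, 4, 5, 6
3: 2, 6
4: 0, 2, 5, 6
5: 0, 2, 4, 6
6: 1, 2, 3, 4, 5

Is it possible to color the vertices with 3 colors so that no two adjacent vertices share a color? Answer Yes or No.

2, 4, 5, 6 are pairwise adjacent (a clique of size 4), so at least 4 colors are needed.
So 3 colors are not enough.

No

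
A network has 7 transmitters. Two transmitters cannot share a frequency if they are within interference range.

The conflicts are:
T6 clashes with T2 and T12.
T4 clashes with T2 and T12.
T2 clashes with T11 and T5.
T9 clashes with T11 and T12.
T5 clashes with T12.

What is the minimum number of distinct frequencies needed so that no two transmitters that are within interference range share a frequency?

The cycle T12-T5-T2-T11-T9-T12 has odd length 5, so it cannot be 2-colored; at least 3 frequencies are needed.
3 frequencies suffice: frequency 1 → {T2, T12}; frequency 2 → {T6, T4, T9, T5}; frequency 3 → {T11}. Every pair that conflicts lands in different frequencies.

3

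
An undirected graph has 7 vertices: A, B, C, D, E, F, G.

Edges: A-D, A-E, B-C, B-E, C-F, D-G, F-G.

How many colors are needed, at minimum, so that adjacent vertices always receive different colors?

The cycle C-F-G-D-A-E-B-C has odd length 7, so it cannot be 2-colored; at least 3 colors are needed.
3 colors suffice: color 1 → {D, E, F}; color 2 → {A, B, G}; color 3 → {C}. No two adjacent vertices share a color.

3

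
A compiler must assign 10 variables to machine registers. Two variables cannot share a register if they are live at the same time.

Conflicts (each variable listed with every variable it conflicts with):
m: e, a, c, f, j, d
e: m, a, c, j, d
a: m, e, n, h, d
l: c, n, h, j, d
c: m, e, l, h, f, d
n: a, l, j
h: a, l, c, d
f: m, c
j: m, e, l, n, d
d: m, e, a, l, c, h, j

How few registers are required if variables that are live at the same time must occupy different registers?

m, e, j, d pairwise conflict, so at least 4 registers are needed.
4 registers suffice: register 1 → {n, f, d}; register 2 → {m, l}; register 3 → {a, c, j}; register 4 → {e, h}. Each listed conflict is separated.

4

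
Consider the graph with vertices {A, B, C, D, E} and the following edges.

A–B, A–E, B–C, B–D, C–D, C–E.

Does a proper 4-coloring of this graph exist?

Yes

The chromatic number is 3. B, C, D are pairwise adjacent, so at least 3 colors are needed.
3 colors suffice: color 1 → {A, C}; color 2 → {B, E}; color 3 → {D}.
Since 4 ≥ 3, a proper 4-coloring certainly exists.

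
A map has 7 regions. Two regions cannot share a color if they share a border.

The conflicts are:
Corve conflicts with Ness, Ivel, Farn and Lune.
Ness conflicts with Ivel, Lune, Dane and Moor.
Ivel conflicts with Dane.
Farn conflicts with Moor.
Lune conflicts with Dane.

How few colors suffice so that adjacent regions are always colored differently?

3

Ness, Lune, Dane are mutually in conflict, so at least 3 colors are needed.
3 colors suffice: color 1 → {Ness, Farn}; color 2 → {Corve, Dane, Moor}; color 3 → {Ivel, Lune}. Every pair that conflicts lands in different colors.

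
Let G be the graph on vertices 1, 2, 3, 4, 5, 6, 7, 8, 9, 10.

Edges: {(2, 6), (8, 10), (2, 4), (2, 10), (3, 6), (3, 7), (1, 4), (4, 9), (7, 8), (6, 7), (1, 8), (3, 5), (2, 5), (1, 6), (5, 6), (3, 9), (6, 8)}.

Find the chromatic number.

6, 7, 8 form a triangle, so at least 3 colors are needed.
3 colors suffice: 1=c, 2=b, 3=b, 4=a, 5=c, 6=a, 7=c, 8=b, 9=c, 10=a. No two adjacent vertices share a color.

3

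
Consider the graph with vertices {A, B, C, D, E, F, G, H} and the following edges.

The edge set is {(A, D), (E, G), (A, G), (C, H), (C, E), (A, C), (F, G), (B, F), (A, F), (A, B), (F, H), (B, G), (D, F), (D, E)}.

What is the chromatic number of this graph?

A, B, F, G are mutually adjacent (a clique of size 4), so at least 4 colors are needed.
4 colors suffice: color red → {A, E, H}; color blue → {C, F}; color green → {D, G}; color yellow → {B}. Each edge has distinct colors on its endpoints.

4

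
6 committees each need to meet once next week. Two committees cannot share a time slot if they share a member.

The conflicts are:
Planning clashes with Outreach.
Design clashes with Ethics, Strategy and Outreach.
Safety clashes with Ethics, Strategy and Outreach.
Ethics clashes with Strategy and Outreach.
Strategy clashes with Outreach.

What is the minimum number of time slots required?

Safety, Ethics, Strategy, Outreach all conflict with each other, so at least 4 time slots are needed.
A valid assignment using 4 time slots: Planning=2, Design=4, Safety=4, Ethics=2, Strategy=3, Outreach=1. Each listed conflict is separated.

4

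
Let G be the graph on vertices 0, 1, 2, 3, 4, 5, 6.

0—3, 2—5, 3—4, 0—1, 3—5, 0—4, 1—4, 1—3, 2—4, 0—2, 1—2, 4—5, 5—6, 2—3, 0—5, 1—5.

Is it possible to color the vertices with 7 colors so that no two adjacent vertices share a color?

Yes

The chromatic number is 6. 0, 1, 2, 3, 4, 5 form a clique, so at least 6 colors are needed.
A valid assignment using 6 colors: 0=purple, 1=yellow, 2=orange, 3=green, 4=blue, 5=red, 6=blue.
Since 7 ≥ 6, a proper 7-coloring certainly exists.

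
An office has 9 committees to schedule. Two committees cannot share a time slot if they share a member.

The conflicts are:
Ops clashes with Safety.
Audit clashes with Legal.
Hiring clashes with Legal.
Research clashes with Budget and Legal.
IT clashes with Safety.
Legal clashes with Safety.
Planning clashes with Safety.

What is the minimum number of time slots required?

Legal and Safety conflict, so at least 2 time slots are needed.
2 time slots suffice: Ops=1, Audit=2, Hiring=2, Research=2, Budget=1, IT=1, Legal=1, Planning=1, Safety=2. No two conflicting committees share a time slot.

2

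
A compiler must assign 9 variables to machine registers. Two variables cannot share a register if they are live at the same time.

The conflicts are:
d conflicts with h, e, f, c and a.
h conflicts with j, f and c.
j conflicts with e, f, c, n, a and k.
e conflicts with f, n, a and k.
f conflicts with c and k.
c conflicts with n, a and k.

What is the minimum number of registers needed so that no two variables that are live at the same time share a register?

j, f, c, k are mutually in conflict, so at least 4 registers are needed.
A valid assignment using 4 registers: d=1, h=4, j=1, e=2, f=3, c=2, n=3, a=3, k=4. No two conflicting variables share a register.

4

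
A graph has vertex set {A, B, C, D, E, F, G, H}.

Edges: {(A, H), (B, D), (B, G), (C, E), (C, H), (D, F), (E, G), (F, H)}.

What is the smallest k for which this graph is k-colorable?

The cycle B-G-E-C-H-F-D-B has odd length 7, so it cannot be 2-colored; at least 3 colors are needed.
3 colors suffice: color 1 → {D, G, H}; color 2 → {A, B, C, F}; color 3 → {E}. Every edge joins two different colors.

3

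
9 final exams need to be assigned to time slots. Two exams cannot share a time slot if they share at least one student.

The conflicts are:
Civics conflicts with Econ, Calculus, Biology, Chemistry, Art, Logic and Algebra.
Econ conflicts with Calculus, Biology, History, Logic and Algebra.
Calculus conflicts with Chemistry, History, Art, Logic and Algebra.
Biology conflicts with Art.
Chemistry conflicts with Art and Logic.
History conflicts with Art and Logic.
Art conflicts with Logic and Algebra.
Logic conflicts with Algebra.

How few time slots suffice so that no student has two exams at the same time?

5

Civics, Calculus, Chemistry, Art, Logic all conflict with each other, so at least 5 time slots are needed.
5 time slots suffice: time slot 1 → {Calculus, Biology}; time slot 2 → {Econ, Art}; time slot 3 → {Logic}; time slot 4 → {Civics, History}; time slot 5 → {Chemistry, Algebra}. Every pair that conflicts lands in different time slots.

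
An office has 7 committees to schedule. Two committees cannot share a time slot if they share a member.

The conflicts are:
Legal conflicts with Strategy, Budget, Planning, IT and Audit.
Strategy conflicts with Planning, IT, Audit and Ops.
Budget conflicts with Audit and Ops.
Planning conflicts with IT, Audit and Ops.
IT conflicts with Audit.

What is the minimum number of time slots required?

5

Legal, Strategy, Planning, IT, Audit are mutually in conflict, so at least 5 time slots are needed.
5 time slots suffice: time slot 1 → {Strategy, Budget}; time slot 2 → {Planning}; time slot 3 → {Audit, Ops}; time slot 4 → {Legal}; time slot 5 → {IT}. No two conflicting committees share a time slot.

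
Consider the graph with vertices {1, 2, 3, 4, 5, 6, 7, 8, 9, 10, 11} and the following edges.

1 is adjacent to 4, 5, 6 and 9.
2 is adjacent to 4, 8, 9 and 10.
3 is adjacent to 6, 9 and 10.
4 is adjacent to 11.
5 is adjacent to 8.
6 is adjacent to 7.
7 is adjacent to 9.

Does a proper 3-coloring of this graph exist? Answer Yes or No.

The chromatic number is 3. The cycle 2-4-1-5-8-2 has odd length 5, so it cannot be 2-colored; at least 3 colors are needed.
3 colors suffice: color red → {1, 2, 3, 7, 11}; color blue → {4, 5, 6, 9, 10}; color green → {8}.
That is already a proper 3-coloring.

Yes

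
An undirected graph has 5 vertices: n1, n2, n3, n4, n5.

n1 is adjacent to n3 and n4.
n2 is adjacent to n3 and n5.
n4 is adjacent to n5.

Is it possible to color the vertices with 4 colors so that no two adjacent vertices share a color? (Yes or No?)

Yes

The chromatic number is 3. The cycle n4-n5-n2-n3-n1-n4 has odd length 5, so it cannot be 2-colored; at least 3 colors are needed.
3 colors suffice: n1=3, n2=1, n3=2, n4=1, n5=2.
Since 4 ≥ 3, a proper 4-coloring certainly exists.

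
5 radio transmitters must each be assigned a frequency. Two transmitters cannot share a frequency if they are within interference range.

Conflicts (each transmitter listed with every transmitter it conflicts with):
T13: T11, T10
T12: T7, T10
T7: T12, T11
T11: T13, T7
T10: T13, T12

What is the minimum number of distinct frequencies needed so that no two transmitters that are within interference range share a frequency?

The cycle T12-T10-T13-T11-T7-T12 has odd length 5, so it cannot be 2-colored; at least 3 frequencies are needed.
A valid assignment using 3 frequencies: T13=1, T12=3, T7=1, T11=2, T10=2. Every pair that conflicts lands in different frequencies.

3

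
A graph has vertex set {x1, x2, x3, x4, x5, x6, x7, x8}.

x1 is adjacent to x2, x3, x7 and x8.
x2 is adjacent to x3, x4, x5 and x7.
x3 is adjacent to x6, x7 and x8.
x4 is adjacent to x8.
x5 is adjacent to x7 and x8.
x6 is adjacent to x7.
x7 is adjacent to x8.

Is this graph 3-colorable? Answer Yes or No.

x1, x3, x7, x8 are mutually adjacent (a clique of size 4), so at least 4 colors are needed.
So 3 colors are not enough.

No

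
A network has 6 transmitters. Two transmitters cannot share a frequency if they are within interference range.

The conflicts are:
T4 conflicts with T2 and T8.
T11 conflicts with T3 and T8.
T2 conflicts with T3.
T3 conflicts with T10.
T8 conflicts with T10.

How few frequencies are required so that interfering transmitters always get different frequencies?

3

The cycle T2-T3-T10-T8-T4-T2 has odd length 5, so it cannot be 2-colored; at least 3 frequencies are needed.
3 frequencies suffice: T4=2, T11=2, T2=3, T3=1, T8=1, T10=2. No two conflicting transmitters share a frequency.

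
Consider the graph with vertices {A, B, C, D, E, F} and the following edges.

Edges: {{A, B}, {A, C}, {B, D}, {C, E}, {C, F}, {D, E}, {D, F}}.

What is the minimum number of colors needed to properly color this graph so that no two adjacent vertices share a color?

3

The cycle B-D-E-C-A-B has odd length 5, so it cannot be 2-colored; at least 3 colors are needed.
One proper 3-coloring: A=2, B=3, C=1, D=1, E=2, F=2. No two adjacent vertices share a color.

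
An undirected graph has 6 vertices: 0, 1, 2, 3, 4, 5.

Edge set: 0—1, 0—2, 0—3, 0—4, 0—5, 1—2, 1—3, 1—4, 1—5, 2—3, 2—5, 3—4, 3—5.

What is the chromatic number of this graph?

0, 1, 2, 3, 5 are mutually adjacent (a clique of size 5), so at least 5 colors are needed.
5 colors suffice: color red → {0}; color blue → {3}; color green → {1}; color yellow → {4, 5}; color purple → {2}. No two adjacent vertices share a color.

5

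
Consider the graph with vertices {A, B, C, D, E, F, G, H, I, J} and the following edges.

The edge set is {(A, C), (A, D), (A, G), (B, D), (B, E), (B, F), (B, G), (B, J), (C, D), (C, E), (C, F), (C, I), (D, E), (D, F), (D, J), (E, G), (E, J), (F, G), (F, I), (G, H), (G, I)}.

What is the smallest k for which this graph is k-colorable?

4

B, D, E, J form a clique, so at least 4 colors are needed.
One proper 4-coloring: A=green, B=blue, C=blue, D=red, E=green, F=green, G=red, H=blue, I=yellow, J=yellow. Each edge has distinct colors on its endpoints.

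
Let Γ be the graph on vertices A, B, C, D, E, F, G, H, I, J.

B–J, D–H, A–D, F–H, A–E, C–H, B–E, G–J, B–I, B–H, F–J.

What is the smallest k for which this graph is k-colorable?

The cycle A-E-B-H-D-A has odd length 5, so it cannot be 2-colored; at least 3 colors are needed.
3 colors suffice: color 1 → {B, C, D, F, G}; color 2 → {E, H, I, J}; color 3 → {A}. Each edge has distinct colors on its endpoints.

3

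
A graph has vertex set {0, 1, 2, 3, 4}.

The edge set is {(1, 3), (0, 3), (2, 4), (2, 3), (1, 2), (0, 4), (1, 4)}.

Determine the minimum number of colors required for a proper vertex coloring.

3

1, 2, 3 are pairwise adjacent, so at least 3 colors are needed.
A valid assignment using 3 colors: 0=a, 1=c, 2=a, 3=b, 4=b. Each edge has distinct colors on its endpoints.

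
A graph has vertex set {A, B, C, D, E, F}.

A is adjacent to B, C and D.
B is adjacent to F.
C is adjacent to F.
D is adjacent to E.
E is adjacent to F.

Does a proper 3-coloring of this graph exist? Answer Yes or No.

The chromatic number is 3. The cycle D-A-C-F-E-D has odd length 5, so it cannot be 2-colored; at least 3 colors are needed.
One proper 3-coloring: A=red, B=blue, C=blue, D=blue, E=green, F=red.
That is already a proper 3-coloring.

Yes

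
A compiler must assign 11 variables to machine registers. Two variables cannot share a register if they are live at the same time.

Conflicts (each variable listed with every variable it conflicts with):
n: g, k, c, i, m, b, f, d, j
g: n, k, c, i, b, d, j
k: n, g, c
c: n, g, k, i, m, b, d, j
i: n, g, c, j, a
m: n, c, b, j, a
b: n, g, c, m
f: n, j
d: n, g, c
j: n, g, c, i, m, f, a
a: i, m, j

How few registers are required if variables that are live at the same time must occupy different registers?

n, g, c, i, j are mutually in conflict, so at least 5 registers are needed.
A valid assignment using 5 registers: n=1, g=3, k=4, c=2, i=5, m=3, b=4, f=2, d=4, j=4, a=1. No two conflicting variables share a register.

5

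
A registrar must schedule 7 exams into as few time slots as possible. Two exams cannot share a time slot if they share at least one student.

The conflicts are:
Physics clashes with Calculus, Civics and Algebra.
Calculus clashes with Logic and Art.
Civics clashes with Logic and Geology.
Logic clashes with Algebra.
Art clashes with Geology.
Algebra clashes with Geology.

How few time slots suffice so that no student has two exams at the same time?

3

The cycle Physics-Algebra-Geology-Art-Calculus-Physics has odd length 5, so it cannot be 2-colored; at least 3 time slots are needed.
3 time slots suffice: time slot 1 → {Physics, Logic, Geology}; time slot 2 → {Calculus, Civics, Algebra}; time slot 3 → {Art}. No two conflicting exams share a time slot.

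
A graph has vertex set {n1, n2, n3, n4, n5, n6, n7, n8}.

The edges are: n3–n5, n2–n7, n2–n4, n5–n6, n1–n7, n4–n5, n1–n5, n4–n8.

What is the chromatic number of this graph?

The cycle n7-n1-n5-n4-n2-n7 has odd length 5, so it cannot be 2-colored; at least 3 colors are needed.
A valid assignment using 3 colors: n1=2, n2=3, n3=2, n4=2, n5=1, n6=2, n7=1, n8=1. Each edge has distinct colors on its endpoints.

3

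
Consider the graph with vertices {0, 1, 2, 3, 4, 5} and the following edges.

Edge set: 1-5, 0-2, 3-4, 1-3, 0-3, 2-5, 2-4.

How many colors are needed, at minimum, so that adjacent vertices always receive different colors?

The cycle 2-4-3-1-5-2 has odd length 5, so it cannot be 2-colored; at least 3 colors are needed.
A valid assignment using 3 colors: 0=b, 1=c, 2=a, 3=a, 4=b, 5=b. Each edge has distinct colors on its endpoints.

3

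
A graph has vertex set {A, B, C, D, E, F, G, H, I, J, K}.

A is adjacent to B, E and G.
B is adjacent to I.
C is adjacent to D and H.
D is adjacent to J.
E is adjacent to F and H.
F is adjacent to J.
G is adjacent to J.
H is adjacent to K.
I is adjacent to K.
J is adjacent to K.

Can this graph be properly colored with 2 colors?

No

The cycle A-E-F-J-G-A has odd length 5, so it cannot be 2-colored; at least 3 colors are needed.
So 2 colors are not enough.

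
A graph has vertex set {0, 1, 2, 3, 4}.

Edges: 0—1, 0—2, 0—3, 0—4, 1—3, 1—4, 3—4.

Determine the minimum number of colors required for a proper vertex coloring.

4

0, 1, 3, 4 are pairwise adjacent (a clique of size 4), so at least 4 colors are needed.
A valid assignment using 4 colors: 0=a, 1=c, 2=b, 3=d, 4=b. Every edge joins two different colors.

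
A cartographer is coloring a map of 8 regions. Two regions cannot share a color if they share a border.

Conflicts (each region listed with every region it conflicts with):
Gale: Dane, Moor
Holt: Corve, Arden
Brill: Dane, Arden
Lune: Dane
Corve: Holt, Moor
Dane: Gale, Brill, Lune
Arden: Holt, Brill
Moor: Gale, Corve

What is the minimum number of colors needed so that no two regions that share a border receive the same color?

3

The cycle Corve-Moor-Gale-Dane-Brill-Arden-Holt-Corve has odd length 7, so it cannot be 2-colored; at least 3 colors are needed.
3 colors suffice: color 1 → {Holt, Dane, Moor}; color 2 → {Gale, Lune, Corve, Arden}; color 3 → {Brill}. No two conflicting regions share a color.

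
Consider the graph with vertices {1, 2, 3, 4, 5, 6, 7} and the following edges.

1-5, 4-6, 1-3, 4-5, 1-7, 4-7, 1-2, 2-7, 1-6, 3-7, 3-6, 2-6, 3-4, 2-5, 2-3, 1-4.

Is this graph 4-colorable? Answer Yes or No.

The chromatic number is 4. 1, 3, 4, 7 are mutually adjacent (a clique of size 4), so at least 4 colors are needed.
4 colors suffice: color red → {1}; color blue → {2, 4}; color green → {3, 5}; color yellow → {6, 7}.
That is already a proper 4-coloring.

Yes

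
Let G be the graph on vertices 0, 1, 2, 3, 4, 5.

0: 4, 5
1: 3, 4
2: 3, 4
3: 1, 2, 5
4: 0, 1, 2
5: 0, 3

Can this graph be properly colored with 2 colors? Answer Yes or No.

No

The cycle 5-3-1-4-0-5 has odd length 5, so it cannot be 2-colored; at least 3 colors are needed.
So 2 colors are not enough.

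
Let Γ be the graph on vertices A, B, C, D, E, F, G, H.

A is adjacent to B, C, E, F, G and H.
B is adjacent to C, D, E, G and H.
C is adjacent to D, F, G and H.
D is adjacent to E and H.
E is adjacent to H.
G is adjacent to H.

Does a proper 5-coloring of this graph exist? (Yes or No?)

Yes

The chromatic number is 5. A, B, C, G, H are pairwise adjacent (a clique of size 5), so at least 5 colors are needed.
5 colors suffice: color 1 → {A, D}; color 2 → {B, F}; color 3 → {H}; color 4 → {C, E}; color 5 → {G}.
That is already a proper 5-coloring.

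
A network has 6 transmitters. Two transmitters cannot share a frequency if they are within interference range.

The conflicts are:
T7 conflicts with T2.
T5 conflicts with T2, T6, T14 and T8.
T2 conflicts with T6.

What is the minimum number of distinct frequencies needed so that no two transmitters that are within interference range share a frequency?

3

T5, T2, T6 are mutually in conflict, so at least 3 frequencies are needed.
3 frequencies suffice: frequency 1 → {T7, T5}; frequency 2 → {T2, T14, T8}; frequency 3 → {T6}. Every pair that conflicts lands in different frequencies.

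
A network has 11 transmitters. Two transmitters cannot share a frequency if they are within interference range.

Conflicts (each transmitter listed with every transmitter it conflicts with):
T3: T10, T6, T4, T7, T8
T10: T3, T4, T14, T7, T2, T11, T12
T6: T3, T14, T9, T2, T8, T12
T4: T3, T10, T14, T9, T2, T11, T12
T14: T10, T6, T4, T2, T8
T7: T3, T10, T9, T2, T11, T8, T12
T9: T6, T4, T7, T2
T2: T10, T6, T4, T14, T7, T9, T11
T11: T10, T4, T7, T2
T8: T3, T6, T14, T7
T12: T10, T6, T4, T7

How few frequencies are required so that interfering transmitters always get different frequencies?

4

T10, T4, T14, T2 pairwise conflict, so at least 4 frequencies are needed.
4 frequencies suffice: frequency 1 → {T3, T2, T12}; frequency 2 → {T6, T4, T7}; frequency 3 → {T10, T9, T8}; frequency 4 → {T14, T11}. No two conflicting transmitters share a frequency.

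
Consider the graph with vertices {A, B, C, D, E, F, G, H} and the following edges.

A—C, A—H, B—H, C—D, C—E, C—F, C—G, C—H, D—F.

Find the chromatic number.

3

A, C, H are mutually adjacent, so at least 3 colors are needed.
A valid assignment using 3 colors: A=green, B=red, C=red, D=blue, E=blue, F=green, G=blue, H=blue. Each edge has distinct colors on its endpoints.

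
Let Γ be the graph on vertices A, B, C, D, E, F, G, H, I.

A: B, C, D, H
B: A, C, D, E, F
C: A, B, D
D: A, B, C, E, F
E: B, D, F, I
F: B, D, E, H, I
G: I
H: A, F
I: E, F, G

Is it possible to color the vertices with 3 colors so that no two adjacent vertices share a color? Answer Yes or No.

B, D, E, F are pairwise adjacent (a clique of size 4), so at least 4 colors are needed.
So 3 colors are not enough.

No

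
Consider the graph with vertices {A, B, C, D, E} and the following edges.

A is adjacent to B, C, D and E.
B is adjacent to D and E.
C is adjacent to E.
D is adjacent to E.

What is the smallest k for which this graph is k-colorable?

4

A, B, D, E are pairwise adjacent (a clique of size 4), so at least 4 colors are needed.
4 colors suffice: A=red, B=yellow, C=green, D=green, E=blue. Each edge has distinct colors on its endpoints.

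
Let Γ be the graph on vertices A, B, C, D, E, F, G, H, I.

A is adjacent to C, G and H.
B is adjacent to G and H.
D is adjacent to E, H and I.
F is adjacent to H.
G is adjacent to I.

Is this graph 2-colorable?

No

The cycle I-G-A-H-D-I has odd length 5, so it cannot be 2-colored; at least 3 colors are needed.
So 2 colors are not enough.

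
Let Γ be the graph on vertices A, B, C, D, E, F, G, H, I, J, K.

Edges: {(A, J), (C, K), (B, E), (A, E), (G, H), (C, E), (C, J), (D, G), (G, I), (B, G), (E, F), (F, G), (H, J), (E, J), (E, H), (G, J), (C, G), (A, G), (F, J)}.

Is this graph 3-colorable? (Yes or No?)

Yes

The chromatic number is 3. G, H, J are mutually adjacent, so at least 3 colors are needed.
3 colors suffice: color 1 → {E, G, K}; color 2 → {B, D, I, J}; color 3 → {A, C, F, H}.
That is already a proper 3-coloring.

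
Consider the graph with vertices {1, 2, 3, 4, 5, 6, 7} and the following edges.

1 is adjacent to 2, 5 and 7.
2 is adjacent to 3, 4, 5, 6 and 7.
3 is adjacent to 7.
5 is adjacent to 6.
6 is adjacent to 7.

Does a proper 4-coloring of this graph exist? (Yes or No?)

The chromatic number is 3. 1, 2, 5 are pairwise adjacent, so at least 3 colors are needed.
3 colors suffice: color a → {2}; color b → {4, 5, 7}; color c → {1, 3, 6}.
Since 4 ≥ 3, a proper 4-coloring certainly exists.

Yes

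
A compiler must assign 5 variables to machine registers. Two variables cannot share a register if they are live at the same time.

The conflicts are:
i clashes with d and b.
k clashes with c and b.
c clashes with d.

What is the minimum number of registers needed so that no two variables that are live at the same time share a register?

The cycle d-i-b-k-c-d has odd length 5, so it cannot be 2-colored; at least 3 registers are needed.
3 registers suffice: register 1 → {d, b}; register 2 → {i, c}; register 3 → {k}. Each listed conflict is separated.

3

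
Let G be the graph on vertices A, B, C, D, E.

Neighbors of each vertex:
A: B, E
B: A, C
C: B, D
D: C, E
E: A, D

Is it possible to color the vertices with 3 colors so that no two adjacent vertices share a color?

The chromatic number is 3. The cycle D-C-B-A-E-D has odd length 5, so it cannot be 2-colored; at least 3 colors are needed.
3 colors suffice: A=2, B=1, C=3, D=2, E=1.
That is already a proper 3-coloring.

Yes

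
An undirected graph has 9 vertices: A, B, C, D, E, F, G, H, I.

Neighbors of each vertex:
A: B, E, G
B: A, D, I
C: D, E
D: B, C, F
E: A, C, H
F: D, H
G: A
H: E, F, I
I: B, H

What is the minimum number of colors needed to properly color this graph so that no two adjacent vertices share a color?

The cycle B-D-C-E-A-B has odd length 5, so it cannot be 2-colored; at least 3 colors are needed.
3 colors suffice: color 1 → {B, C, G, H}; color 2 → {D, E, I}; color 3 → {A, F}. Each edge has distinct colors on its endpoints.

3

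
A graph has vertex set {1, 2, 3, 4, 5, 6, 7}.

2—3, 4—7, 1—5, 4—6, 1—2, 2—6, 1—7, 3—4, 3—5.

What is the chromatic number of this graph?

The cycle 7-4-3-2-1-7 has odd length 5, so it cannot be 2-colored; at least 3 colors are needed.
3 colors suffice: color a → {1, 3, 6}; color b → {2, 4, 5}; color c → {7}. Each edge has distinct colors on its endpoints.

3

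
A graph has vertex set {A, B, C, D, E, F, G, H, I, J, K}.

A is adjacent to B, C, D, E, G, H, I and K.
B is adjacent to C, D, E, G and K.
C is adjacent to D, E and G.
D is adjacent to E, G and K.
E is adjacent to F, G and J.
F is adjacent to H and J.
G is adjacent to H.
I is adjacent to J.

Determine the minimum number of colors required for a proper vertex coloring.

A, B, C, D, E, G are mutually adjacent (a clique of size 6), so at least 6 colors are needed.
6 colors suffice: color 1 → {A, F}; color 2 → {E, H, I, K}; color 3 → {G, J}; color 4 → {B}; color 5 → {D}; color 6 → {C}. Every edge joins two different colors.

6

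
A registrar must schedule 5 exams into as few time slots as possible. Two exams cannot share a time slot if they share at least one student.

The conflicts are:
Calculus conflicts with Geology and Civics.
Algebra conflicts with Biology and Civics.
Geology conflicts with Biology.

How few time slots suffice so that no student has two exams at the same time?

3

The cycle Algebra-Biology-Geology-Calculus-Civics-Algebra has odd length 5, so it cannot be 2-colored; at least 3 time slots are needed.
Using 3 time slots: Calculus=2, Algebra=1, Geology=1, Biology=2, Civics=3. Each listed conflict is separated.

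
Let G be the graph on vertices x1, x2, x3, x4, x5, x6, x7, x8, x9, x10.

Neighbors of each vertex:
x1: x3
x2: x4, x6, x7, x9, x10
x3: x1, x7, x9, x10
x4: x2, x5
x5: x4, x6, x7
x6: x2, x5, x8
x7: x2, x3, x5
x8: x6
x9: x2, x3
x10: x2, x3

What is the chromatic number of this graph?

2

x3 and x9 are adjacent, so at least 2 colors are needed.
2 colors suffice: x1=blue, x2=red, x3=red, x4=blue, x5=red, x6=blue, x7=blue, x8=red, x9=blue, x10=blue. Every edge joins two different colors.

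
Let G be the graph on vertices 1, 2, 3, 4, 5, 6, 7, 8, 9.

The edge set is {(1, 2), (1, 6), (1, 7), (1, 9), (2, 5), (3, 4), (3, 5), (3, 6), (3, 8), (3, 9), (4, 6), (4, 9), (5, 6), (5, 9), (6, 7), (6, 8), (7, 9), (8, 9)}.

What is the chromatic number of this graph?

3

1, 7, 9 are pairwise adjacent, so at least 3 colors are needed.
3 colors suffice: color a → {2, 6, 9}; color b → {1, 3}; color c → {4, 5, 7, 8}. Each edge has distinct colors on its endpoints.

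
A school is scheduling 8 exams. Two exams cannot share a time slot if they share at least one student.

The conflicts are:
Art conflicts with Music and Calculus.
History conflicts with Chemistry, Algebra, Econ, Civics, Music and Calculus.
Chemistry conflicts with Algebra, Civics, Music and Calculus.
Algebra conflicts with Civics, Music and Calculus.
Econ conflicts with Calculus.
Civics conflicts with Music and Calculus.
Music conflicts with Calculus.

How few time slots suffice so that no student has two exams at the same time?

6

History, Chemistry, Algebra, Civics, Music, Calculus all conflict with each other, so at least 6 time slots are needed.
6 time slots suffice: time slot 1 → {Calculus}; time slot 2 → {Art, History}; time slot 3 → {Econ, Music}; time slot 4 → {Chemistry}; time slot 5 → {Algebra}; time slot 6 → {Civics}. No two conflicting exams share a time slot.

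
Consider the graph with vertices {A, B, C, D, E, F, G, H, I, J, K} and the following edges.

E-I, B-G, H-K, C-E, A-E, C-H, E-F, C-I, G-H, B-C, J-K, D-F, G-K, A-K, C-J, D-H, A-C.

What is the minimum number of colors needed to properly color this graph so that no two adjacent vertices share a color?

C, E, I are mutually adjacent, so at least 3 colors are needed.
A valid assignment using 3 colors: A=3, B=2, C=1, D=3, E=2, F=1, G=3, H=2, I=3, J=2, K=1. Each edge has distinct colors on its endpoints.

3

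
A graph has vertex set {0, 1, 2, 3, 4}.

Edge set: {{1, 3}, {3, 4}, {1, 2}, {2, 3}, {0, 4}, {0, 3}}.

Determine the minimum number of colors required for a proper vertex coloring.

0, 3, 4 are pairwise adjacent, so at least 3 colors are needed.
3 colors suffice: 0=b, 1=b, 2=c, 3=a, 4=c. No two adjacent vertices share a color.

3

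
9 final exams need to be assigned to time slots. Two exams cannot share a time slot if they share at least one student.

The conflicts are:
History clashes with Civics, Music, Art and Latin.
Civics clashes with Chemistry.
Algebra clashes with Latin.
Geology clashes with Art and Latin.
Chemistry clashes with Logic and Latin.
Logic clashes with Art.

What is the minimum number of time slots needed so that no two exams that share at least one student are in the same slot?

3

The cycle Art-Geology-Latin-Chemistry-Logic-Art has odd length 5, so it cannot be 2-colored; at least 3 time slots are needed.
3 time slots suffice: time slot 1 → {Civics, Music, Art, Latin}; time slot 2 → {History, Algebra, Geology, Chemistry}; time slot 3 → {Logic}. Each listed conflict is separated.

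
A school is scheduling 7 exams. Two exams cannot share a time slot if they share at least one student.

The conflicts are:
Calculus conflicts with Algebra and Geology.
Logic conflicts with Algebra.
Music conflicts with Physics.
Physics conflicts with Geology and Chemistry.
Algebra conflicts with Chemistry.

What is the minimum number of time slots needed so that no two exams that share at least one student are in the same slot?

3

The cycle Calculus-Geology-Physics-Chemistry-Algebra-Calculus has odd length 5, so it cannot be 2-colored; at least 3 time slots are needed.
3 time slots suffice: time slot 1 → {Physics, Algebra}; time slot 2 → {Logic, Music, Geology, Chemistry}; time slot 3 → {Calculus}. Each listed conflict is separated.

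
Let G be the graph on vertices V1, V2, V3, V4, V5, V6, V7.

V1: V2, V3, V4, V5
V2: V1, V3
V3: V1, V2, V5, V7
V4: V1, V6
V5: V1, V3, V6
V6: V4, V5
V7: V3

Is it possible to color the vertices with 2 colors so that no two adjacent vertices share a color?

No

V1, V2, V3 are mutually adjacent, so at least 3 colors are needed.
So 2 colors are not enough.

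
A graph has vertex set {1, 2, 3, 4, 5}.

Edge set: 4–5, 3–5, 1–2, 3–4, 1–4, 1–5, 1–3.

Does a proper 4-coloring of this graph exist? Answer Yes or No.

Yes

The chromatic number is 4. 1, 3, 4, 5 are pairwise adjacent (a clique of size 4), so at least 4 colors are needed.
4 colors suffice: color a → {1}; color b → {2, 3}; color c → {5}; color d → {4}.
That is already a proper 4-coloring.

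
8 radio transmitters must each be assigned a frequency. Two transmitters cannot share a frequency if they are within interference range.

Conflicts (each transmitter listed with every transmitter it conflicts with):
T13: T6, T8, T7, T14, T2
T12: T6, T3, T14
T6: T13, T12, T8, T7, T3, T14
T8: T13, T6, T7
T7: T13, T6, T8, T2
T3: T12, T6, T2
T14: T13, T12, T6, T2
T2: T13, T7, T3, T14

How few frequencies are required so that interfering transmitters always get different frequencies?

4

T13, T6, T8, T7 are mutually in conflict, so at least 4 frequencies are needed.
4 frequencies suffice: T13=2, T12=4, T6=1, T8=4, T7=3, T3=2, T14=3, T2=1. No two conflicting transmitters share a frequency.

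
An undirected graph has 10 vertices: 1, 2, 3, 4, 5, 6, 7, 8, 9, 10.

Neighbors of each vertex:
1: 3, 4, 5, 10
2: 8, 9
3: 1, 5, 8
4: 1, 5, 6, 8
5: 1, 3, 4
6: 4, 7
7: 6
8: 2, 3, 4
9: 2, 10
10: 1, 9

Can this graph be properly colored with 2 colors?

1, 4, 5 are pairwise adjacent, so at least 3 colors are needed.
So 2 colors are not enough.

No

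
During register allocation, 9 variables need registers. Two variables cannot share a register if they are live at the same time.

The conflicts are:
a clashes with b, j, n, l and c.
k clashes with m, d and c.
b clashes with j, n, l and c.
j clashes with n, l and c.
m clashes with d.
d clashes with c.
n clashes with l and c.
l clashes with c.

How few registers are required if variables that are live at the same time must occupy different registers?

a, b, j, n, l, c are mutually in conflict, so at least 6 registers are needed.
6 registers suffice: register 1 → {m, c}; register 2 → {a, k}; register 3 → {d, l}; register 4 → {j}; register 5 → {b}; register 6 → {n}. No two conflicting variables share a register.

6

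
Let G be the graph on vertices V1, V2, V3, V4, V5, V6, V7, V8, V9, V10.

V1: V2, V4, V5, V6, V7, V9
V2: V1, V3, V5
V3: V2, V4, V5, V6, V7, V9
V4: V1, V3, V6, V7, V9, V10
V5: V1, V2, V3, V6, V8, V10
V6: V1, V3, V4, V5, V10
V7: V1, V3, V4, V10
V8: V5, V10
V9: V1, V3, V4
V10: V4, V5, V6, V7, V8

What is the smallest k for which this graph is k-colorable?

V3, V4, V9 form a triangle, so at least 3 colors are needed.
One proper 3-coloring: V1=1, V2=3, V3=1, V4=2, V5=2, V6=3, V7=3, V8=3, V9=3, V10=1. No two adjacent vertices share a color.

3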